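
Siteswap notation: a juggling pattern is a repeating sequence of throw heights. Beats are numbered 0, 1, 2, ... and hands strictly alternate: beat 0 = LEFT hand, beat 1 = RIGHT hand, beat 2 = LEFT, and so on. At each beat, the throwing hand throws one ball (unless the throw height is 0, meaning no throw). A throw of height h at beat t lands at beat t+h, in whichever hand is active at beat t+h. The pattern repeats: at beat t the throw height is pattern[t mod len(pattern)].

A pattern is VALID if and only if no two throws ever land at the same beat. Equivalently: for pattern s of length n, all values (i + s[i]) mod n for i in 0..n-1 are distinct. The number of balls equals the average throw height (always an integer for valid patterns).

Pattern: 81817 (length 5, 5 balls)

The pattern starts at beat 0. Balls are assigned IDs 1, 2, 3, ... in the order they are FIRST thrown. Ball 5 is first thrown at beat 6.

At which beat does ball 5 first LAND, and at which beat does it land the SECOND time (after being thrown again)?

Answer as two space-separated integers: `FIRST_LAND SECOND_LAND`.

Beat 0 (L): throw ball1 h=8 -> lands@8:L; in-air after throw: [b1@8:L]
Beat 1 (R): throw ball2 h=1 -> lands@2:L; in-air after throw: [b2@2:L b1@8:L]
Beat 2 (L): throw ball2 h=8 -> lands@10:L; in-air after throw: [b1@8:L b2@10:L]
Beat 3 (R): throw ball3 h=1 -> lands@4:L; in-air after throw: [b3@4:L b1@8:L b2@10:L]
Beat 4 (L): throw ball3 h=7 -> lands@11:R; in-air after throw: [b1@8:L b2@10:L b3@11:R]
Beat 5 (R): throw ball4 h=8 -> lands@13:R; in-air after throw: [b1@8:L b2@10:L b3@11:R b4@13:R]
Beat 6 (L): throw ball5 h=1 -> lands@7:R; in-air after throw: [b5@7:R b1@8:L b2@10:L b3@11:R b4@13:R]
Beat 7 (R): throw ball5 h=8 -> lands@15:R; in-air after throw: [b1@8:L b2@10:L b3@11:R b4@13:R b5@15:R]
Beat 8 (L): throw ball1 h=1 -> lands@9:R; in-air after throw: [b1@9:R b2@10:L b3@11:R b4@13:R b5@15:R]
Beat 9 (R): throw ball1 h=7 -> lands@16:L; in-air after throw: [b2@10:L b3@11:R b4@13:R b5@15:R b1@16:L]
Beat 10 (L): throw ball2 h=8 -> lands@18:L; in-air after throw: [b3@11:R b4@13:R b5@15:R b1@16:L b2@18:L]
Beat 11 (R): throw ball3 h=1 -> lands@12:L; in-air after throw: [b3@12:L b4@13:R b5@15:R b1@16:L b2@18:L]
Beat 12 (L): throw ball3 h=8 -> lands@20:L; in-air after throw: [b4@13:R b5@15:R b1@16:L b2@18:L b3@20:L]
Beat 13 (R): throw ball4 h=1 -> lands@14:L; in-air after throw: [b4@14:L b5@15:R b1@16:L b2@18:L b3@20:L]
Beat 14 (L): throw ball4 h=7 -> lands@21:R; in-air after throw: [b5@15:R b1@16:L b2@18:L b3@20:L b4@21:R]
Beat 15 (R): throw ball5 h=8 -> lands@23:R; in-air after throw: [b1@16:L b2@18:L b3@20:L b4@21:R b5@23:R]
Ball 5: thrown@6 h=1 -> first land @7; rethrown@7 h=8 -> second land @15

Answer: 7 15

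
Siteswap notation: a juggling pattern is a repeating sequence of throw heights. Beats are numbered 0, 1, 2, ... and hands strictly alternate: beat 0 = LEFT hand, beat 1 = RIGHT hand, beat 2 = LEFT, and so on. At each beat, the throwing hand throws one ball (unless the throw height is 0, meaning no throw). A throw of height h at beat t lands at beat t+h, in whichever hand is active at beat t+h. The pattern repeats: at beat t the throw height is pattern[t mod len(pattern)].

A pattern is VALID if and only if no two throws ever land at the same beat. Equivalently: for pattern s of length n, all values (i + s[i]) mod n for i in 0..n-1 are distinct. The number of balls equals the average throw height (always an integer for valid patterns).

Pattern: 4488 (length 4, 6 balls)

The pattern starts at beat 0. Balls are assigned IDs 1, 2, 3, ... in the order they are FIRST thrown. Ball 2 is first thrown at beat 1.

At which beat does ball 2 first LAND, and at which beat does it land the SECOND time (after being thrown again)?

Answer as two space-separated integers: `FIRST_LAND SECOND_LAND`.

Answer: 5 9

Derivation:
Beat 0 (L): throw ball1 h=4 -> lands@4:L; in-air after throw: [b1@4:L]
Beat 1 (R): throw ball2 h=4 -> lands@5:R; in-air after throw: [b1@4:L b2@5:R]
Beat 2 (L): throw ball3 h=8 -> lands@10:L; in-air after throw: [b1@4:L b2@5:R b3@10:L]
Beat 3 (R): throw ball4 h=8 -> lands@11:R; in-air after throw: [b1@4:L b2@5:R b3@10:L b4@11:R]
Beat 4 (L): throw ball1 h=4 -> lands@8:L; in-air after throw: [b2@5:R b1@8:L b3@10:L b4@11:R]
Beat 5 (R): throw ball2 h=4 -> lands@9:R; in-air after throw: [b1@8:L b2@9:R b3@10:L b4@11:R]
Beat 6 (L): throw ball5 h=8 -> lands@14:L; in-air after throw: [b1@8:L b2@9:R b3@10:L b4@11:R b5@14:L]
Beat 7 (R): throw ball6 h=8 -> lands@15:R; in-air after throw: [b1@8:L b2@9:R b3@10:L b4@11:R b5@14:L b6@15:R]
Beat 8 (L): throw ball1 h=4 -> lands@12:L; in-air after throw: [b2@9:R b3@10:L b4@11:R b1@12:L b5@14:L b6@15:R]
Beat 9 (R): throw ball2 h=4 -> lands@13:R; in-air after throw: [b3@10:L b4@11:R b1@12:L b2@13:R b5@14:L b6@15:R]
Ball 2: thrown@1 h=4 -> first land @5; rethrown@5 h=4 -> second land @9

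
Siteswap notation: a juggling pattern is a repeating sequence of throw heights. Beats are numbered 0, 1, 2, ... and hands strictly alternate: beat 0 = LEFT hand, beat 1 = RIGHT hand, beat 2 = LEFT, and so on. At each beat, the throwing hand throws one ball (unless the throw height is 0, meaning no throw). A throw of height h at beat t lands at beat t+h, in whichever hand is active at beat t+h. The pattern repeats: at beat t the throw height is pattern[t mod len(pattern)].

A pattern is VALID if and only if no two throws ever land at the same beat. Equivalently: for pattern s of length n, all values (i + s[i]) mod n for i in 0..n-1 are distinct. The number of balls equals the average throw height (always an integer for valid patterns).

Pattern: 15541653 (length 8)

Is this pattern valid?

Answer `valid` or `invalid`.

Answer: invalid

Derivation:
i=0: (i + s[i]) mod n = (0 + 1) mod 8 = 1
i=1: (i + s[i]) mod n = (1 + 5) mod 8 = 6
i=2: (i + s[i]) mod n = (2 + 5) mod 8 = 7
i=3: (i + s[i]) mod n = (3 + 4) mod 8 = 7
i=4: (i + s[i]) mod n = (4 + 1) mod 8 = 5
i=5: (i + s[i]) mod n = (5 + 6) mod 8 = 3
i=6: (i + s[i]) mod n = (6 + 5) mod 8 = 3
i=7: (i + s[i]) mod n = (7 + 3) mod 8 = 2
Residues: [1, 6, 7, 7, 5, 3, 3, 2], distinct: False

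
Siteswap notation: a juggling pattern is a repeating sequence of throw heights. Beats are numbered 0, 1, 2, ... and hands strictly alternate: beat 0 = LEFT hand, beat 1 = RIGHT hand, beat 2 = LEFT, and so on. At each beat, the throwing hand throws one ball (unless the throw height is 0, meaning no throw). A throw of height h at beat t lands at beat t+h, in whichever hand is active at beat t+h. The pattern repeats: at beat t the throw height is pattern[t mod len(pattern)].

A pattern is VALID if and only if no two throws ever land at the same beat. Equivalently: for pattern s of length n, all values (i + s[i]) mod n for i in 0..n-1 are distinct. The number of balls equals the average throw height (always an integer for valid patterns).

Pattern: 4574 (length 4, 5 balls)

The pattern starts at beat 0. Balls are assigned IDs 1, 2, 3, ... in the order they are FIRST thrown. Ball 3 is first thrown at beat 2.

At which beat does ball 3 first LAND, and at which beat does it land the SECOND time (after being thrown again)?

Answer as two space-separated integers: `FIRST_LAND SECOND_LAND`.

Beat 0 (L): throw ball1 h=4 -> lands@4:L; in-air after throw: [b1@4:L]
Beat 1 (R): throw ball2 h=5 -> lands@6:L; in-air after throw: [b1@4:L b2@6:L]
Beat 2 (L): throw ball3 h=7 -> lands@9:R; in-air after throw: [b1@4:L b2@6:L b3@9:R]
Beat 3 (R): throw ball4 h=4 -> lands@7:R; in-air after throw: [b1@4:L b2@6:L b4@7:R b3@9:R]
Beat 4 (L): throw ball1 h=4 -> lands@8:L; in-air after throw: [b2@6:L b4@7:R b1@8:L b3@9:R]
Beat 5 (R): throw ball5 h=5 -> lands@10:L; in-air after throw: [b2@6:L b4@7:R b1@8:L b3@9:R b5@10:L]
Beat 6 (L): throw ball2 h=7 -> lands@13:R; in-air after throw: [b4@7:R b1@8:L b3@9:R b5@10:L b2@13:R]
Beat 7 (R): throw ball4 h=4 -> lands@11:R; in-air after throw: [b1@8:L b3@9:R b5@10:L b4@11:R b2@13:R]
Beat 8 (L): throw ball1 h=4 -> lands@12:L; in-air after throw: [b3@9:R b5@10:L b4@11:R b1@12:L b2@13:R]
Beat 9 (R): throw ball3 h=5 -> lands@14:L; in-air after throw: [b5@10:L b4@11:R b1@12:L b2@13:R b3@14:L]
Beat 10 (L): throw ball5 h=7 -> lands@17:R; in-air after throw: [b4@11:R b1@12:L b2@13:R b3@14:L b5@17:R]
Beat 11 (R): throw ball4 h=4 -> lands@15:R; in-air after throw: [b1@12:L b2@13:R b3@14:L b4@15:R b5@17:R]
Beat 12 (L): throw ball1 h=4 -> lands@16:L; in-air after throw: [b2@13:R b3@14:L b4@15:R b1@16:L b5@17:R]
Beat 13 (R): throw ball2 h=5 -> lands@18:L; in-air after throw: [b3@14:L b4@15:R b1@16:L b5@17:R b2@18:L]
Ball 3: thrown@2 h=7 -> first land @9; rethrown@9 h=5 -> second land @14

Answer: 9 14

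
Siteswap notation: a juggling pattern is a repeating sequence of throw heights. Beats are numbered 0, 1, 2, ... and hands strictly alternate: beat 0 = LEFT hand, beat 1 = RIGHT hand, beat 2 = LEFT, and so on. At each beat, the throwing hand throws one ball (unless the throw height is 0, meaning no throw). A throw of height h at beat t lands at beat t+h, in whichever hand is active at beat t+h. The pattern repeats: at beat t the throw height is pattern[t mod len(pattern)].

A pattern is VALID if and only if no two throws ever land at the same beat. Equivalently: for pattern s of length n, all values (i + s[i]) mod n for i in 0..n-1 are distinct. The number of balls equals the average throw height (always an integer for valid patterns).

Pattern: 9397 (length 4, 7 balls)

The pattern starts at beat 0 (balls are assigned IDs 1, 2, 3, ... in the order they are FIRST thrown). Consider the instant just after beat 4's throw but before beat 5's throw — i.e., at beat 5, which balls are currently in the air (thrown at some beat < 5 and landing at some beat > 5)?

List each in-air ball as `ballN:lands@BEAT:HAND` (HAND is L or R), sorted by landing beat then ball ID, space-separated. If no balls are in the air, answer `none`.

Beat 0 (L): throw ball1 h=9 -> lands@9:R; in-air after throw: [b1@9:R]
Beat 1 (R): throw ball2 h=3 -> lands@4:L; in-air after throw: [b2@4:L b1@9:R]
Beat 2 (L): throw ball3 h=9 -> lands@11:R; in-air after throw: [b2@4:L b1@9:R b3@11:R]
Beat 3 (R): throw ball4 h=7 -> lands@10:L; in-air after throw: [b2@4:L b1@9:R b4@10:L b3@11:R]
Beat 4 (L): throw ball2 h=9 -> lands@13:R; in-air after throw: [b1@9:R b4@10:L b3@11:R b2@13:R]
Beat 5 (R): throw ball5 h=3 -> lands@8:L; in-air after throw: [b5@8:L b1@9:R b4@10:L b3@11:R b2@13:R]

Answer: ball1:lands@9:R ball4:lands@10:L ball3:lands@11:R ball2:lands@13:R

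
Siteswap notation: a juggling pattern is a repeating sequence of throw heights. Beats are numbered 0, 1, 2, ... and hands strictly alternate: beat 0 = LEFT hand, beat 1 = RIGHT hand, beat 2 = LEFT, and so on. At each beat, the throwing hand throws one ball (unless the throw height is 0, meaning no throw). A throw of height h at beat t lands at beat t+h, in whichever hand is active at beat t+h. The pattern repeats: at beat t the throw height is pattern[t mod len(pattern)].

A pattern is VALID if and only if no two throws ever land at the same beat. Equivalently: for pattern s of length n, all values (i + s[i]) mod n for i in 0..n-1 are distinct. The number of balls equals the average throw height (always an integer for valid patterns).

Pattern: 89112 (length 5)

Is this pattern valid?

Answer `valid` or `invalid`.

Answer: invalid

Derivation:
i=0: (i + s[i]) mod n = (0 + 8) mod 5 = 3
i=1: (i + s[i]) mod n = (1 + 9) mod 5 = 0
i=2: (i + s[i]) mod n = (2 + 1) mod 5 = 3
i=3: (i + s[i]) mod n = (3 + 1) mod 5 = 4
i=4: (i + s[i]) mod n = (4 + 2) mod 5 = 1
Residues: [3, 0, 3, 4, 1], distinct: False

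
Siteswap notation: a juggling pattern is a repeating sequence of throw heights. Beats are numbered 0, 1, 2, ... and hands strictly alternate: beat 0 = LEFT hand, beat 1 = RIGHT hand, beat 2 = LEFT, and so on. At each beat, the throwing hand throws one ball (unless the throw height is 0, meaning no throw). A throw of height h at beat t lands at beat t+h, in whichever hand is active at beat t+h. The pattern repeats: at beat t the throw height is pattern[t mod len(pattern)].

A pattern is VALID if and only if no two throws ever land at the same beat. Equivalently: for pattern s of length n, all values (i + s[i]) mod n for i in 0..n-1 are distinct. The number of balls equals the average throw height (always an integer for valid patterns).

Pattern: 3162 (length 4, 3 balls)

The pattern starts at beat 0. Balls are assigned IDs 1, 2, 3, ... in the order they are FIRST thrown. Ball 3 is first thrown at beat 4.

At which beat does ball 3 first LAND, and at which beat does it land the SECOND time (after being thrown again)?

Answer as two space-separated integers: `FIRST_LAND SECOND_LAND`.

Answer: 7 9

Derivation:
Beat 0 (L): throw ball1 h=3 -> lands@3:R; in-air after throw: [b1@3:R]
Beat 1 (R): throw ball2 h=1 -> lands@2:L; in-air after throw: [b2@2:L b1@3:R]
Beat 2 (L): throw ball2 h=6 -> lands@8:L; in-air after throw: [b1@3:R b2@8:L]
Beat 3 (R): throw ball1 h=2 -> lands@5:R; in-air after throw: [b1@5:R b2@8:L]
Beat 4 (L): throw ball3 h=3 -> lands@7:R; in-air after throw: [b1@5:R b3@7:R b2@8:L]
Beat 5 (R): throw ball1 h=1 -> lands@6:L; in-air after throw: [b1@6:L b3@7:R b2@8:L]
Beat 6 (L): throw ball1 h=6 -> lands@12:L; in-air after throw: [b3@7:R b2@8:L b1@12:L]
Beat 7 (R): throw ball3 h=2 -> lands@9:R; in-air after throw: [b2@8:L b3@9:R b1@12:L]
Beat 8 (L): throw ball2 h=3 -> lands@11:R; in-air after throw: [b3@9:R b2@11:R b1@12:L]
Beat 9 (R): throw ball3 h=1 -> lands@10:L; in-air after throw: [b3@10:L b2@11:R b1@12:L]
Ball 3: thrown@4 h=3 -> first land @7; rethrown@7 h=2 -> second land @9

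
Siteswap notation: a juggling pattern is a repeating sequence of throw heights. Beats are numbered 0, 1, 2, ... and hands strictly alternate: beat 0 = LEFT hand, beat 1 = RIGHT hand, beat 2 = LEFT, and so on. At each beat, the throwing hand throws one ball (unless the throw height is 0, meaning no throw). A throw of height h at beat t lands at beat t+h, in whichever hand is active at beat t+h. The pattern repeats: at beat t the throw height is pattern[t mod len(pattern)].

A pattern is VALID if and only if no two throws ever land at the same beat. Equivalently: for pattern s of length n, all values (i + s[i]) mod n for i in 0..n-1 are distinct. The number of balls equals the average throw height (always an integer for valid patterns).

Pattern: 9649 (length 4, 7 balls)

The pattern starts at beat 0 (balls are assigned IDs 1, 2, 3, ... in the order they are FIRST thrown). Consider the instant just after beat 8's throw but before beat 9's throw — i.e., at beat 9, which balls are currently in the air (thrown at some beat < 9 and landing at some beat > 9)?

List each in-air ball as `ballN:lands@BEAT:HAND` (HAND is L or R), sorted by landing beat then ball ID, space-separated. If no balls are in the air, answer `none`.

Answer: ball3:lands@10:L ball6:lands@11:R ball4:lands@12:L ball5:lands@13:R ball2:lands@16:L ball7:lands@17:R

Derivation:
Beat 0 (L): throw ball1 h=9 -> lands@9:R; in-air after throw: [b1@9:R]
Beat 1 (R): throw ball2 h=6 -> lands@7:R; in-air after throw: [b2@7:R b1@9:R]
Beat 2 (L): throw ball3 h=4 -> lands@6:L; in-air after throw: [b3@6:L b2@7:R b1@9:R]
Beat 3 (R): throw ball4 h=9 -> lands@12:L; in-air after throw: [b3@6:L b2@7:R b1@9:R b4@12:L]
Beat 4 (L): throw ball5 h=9 -> lands@13:R; in-air after throw: [b3@6:L b2@7:R b1@9:R b4@12:L b5@13:R]
Beat 5 (R): throw ball6 h=6 -> lands@11:R; in-air after throw: [b3@6:L b2@7:R b1@9:R b6@11:R b4@12:L b5@13:R]
Beat 6 (L): throw ball3 h=4 -> lands@10:L; in-air after throw: [b2@7:R b1@9:R b3@10:L b6@11:R b4@12:L b5@13:R]
Beat 7 (R): throw ball2 h=9 -> lands@16:L; in-air after throw: [b1@9:R b3@10:L b6@11:R b4@12:L b5@13:R b2@16:L]
Beat 8 (L): throw ball7 h=9 -> lands@17:R; in-air after throw: [b1@9:R b3@10:L b6@11:R b4@12:L b5@13:R b2@16:L b7@17:R]
Beat 9 (R): throw ball1 h=6 -> lands@15:R; in-air after throw: [b3@10:L b6@11:R b4@12:L b5@13:R b1@15:R b2@16:L b7@17:R]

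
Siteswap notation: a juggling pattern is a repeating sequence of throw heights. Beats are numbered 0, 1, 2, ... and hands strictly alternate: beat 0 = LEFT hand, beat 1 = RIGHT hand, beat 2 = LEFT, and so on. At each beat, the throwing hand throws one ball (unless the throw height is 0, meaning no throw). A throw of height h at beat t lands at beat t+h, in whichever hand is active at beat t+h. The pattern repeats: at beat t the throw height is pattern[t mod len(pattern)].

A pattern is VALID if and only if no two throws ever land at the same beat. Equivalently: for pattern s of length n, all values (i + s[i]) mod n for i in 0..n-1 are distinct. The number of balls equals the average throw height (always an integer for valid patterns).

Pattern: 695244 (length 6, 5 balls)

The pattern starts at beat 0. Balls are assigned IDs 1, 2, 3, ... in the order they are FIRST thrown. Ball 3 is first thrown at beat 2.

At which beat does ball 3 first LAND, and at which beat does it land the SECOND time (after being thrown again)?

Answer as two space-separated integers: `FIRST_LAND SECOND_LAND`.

Answer: 7 16

Derivation:
Beat 0 (L): throw ball1 h=6 -> lands@6:L; in-air after throw: [b1@6:L]
Beat 1 (R): throw ball2 h=9 -> lands@10:L; in-air after throw: [b1@6:L b2@10:L]
Beat 2 (L): throw ball3 h=5 -> lands@7:R; in-air after throw: [b1@6:L b3@7:R b2@10:L]
Beat 3 (R): throw ball4 h=2 -> lands@5:R; in-air after throw: [b4@5:R b1@6:L b3@7:R b2@10:L]
Beat 4 (L): throw ball5 h=4 -> lands@8:L; in-air after throw: [b4@5:R b1@6:L b3@7:R b5@8:L b2@10:L]
Beat 5 (R): throw ball4 h=4 -> lands@9:R; in-air after throw: [b1@6:L b3@7:R b5@8:L b4@9:R b2@10:L]
Beat 6 (L): throw ball1 h=6 -> lands@12:L; in-air after throw: [b3@7:R b5@8:L b4@9:R b2@10:L b1@12:L]
Beat 7 (R): throw ball3 h=9 -> lands@16:L; in-air after throw: [b5@8:L b4@9:R b2@10:L b1@12:L b3@16:L]
Beat 8 (L): throw ball5 h=5 -> lands@13:R; in-air after throw: [b4@9:R b2@10:L b1@12:L b5@13:R b3@16:L]
Beat 9 (R): throw ball4 h=2 -> lands@11:R; in-air after throw: [b2@10:L b4@11:R b1@12:L b5@13:R b3@16:L]
Beat 10 (L): throw ball2 h=4 -> lands@14:L; in-air after throw: [b4@11:R b1@12:L b5@13:R b2@14:L b3@16:L]
Beat 11 (R): throw ball4 h=4 -> lands@15:R; in-air after throw: [b1@12:L b5@13:R b2@14:L b4@15:R b3@16:L]
Beat 12 (L): throw ball1 h=6 -> lands@18:L; in-air after throw: [b5@13:R b2@14:L b4@15:R b3@16:L b1@18:L]
Beat 13 (R): throw ball5 h=9 -> lands@22:L; in-air after throw: [b2@14:L b4@15:R b3@16:L b1@18:L b5@22:L]
Beat 14 (L): throw ball2 h=5 -> lands@19:R; in-air after throw: [b4@15:R b3@16:L b1@18:L b2@19:R b5@22:L]
Beat 15 (R): throw ball4 h=2 -> lands@17:R; in-air after throw: [b3@16:L b4@17:R b1@18:L b2@19:R b5@22:L]
Beat 16 (L): throw ball3 h=4 -> lands@20:L; in-air after throw: [b4@17:R b1@18:L b2@19:R b3@20:L b5@22:L]
Ball 3: thrown@2 h=5 -> first land @7; rethrown@7 h=9 -> second land @16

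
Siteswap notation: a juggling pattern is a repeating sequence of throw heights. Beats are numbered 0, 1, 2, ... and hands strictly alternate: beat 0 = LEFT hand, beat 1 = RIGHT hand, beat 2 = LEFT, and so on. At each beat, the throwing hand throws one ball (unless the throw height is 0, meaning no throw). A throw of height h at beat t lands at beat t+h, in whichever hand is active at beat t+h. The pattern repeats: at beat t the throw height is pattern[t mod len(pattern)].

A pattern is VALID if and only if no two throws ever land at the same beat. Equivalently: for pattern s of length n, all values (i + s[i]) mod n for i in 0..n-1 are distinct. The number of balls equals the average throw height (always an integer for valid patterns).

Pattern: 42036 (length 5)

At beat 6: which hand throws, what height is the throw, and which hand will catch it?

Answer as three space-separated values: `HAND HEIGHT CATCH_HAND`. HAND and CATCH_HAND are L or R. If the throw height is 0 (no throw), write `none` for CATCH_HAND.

Answer: L 2 L

Derivation:
Beat 6: 6 mod 2 = 0, so hand = L
Throw height = pattern[6 mod 5] = pattern[1] = 2
Lands at beat 6+2=8, 8 mod 2 = 0, so catch hand = L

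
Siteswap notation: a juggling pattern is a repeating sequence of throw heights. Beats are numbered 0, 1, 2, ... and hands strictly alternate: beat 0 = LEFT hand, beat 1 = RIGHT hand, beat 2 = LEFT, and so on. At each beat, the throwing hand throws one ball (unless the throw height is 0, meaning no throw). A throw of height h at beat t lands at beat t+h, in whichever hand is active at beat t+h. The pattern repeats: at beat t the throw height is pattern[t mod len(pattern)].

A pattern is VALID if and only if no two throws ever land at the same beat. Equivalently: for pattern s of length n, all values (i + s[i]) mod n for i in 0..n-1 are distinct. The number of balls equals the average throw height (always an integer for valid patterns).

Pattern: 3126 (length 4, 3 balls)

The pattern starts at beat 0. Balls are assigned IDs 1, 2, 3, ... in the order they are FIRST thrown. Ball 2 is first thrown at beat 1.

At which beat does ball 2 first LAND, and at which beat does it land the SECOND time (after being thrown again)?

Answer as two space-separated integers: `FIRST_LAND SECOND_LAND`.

Answer: 2 4

Derivation:
Beat 0 (L): throw ball1 h=3 -> lands@3:R; in-air after throw: [b1@3:R]
Beat 1 (R): throw ball2 h=1 -> lands@2:L; in-air after throw: [b2@2:L b1@3:R]
Beat 2 (L): throw ball2 h=2 -> lands@4:L; in-air after throw: [b1@3:R b2@4:L]
Beat 3 (R): throw ball1 h=6 -> lands@9:R; in-air after throw: [b2@4:L b1@9:R]
Beat 4 (L): throw ball2 h=3 -> lands@7:R; in-air after throw: [b2@7:R b1@9:R]
Ball 2: thrown@1 h=1 -> first land @2; rethrown@2 h=2 -> second land @4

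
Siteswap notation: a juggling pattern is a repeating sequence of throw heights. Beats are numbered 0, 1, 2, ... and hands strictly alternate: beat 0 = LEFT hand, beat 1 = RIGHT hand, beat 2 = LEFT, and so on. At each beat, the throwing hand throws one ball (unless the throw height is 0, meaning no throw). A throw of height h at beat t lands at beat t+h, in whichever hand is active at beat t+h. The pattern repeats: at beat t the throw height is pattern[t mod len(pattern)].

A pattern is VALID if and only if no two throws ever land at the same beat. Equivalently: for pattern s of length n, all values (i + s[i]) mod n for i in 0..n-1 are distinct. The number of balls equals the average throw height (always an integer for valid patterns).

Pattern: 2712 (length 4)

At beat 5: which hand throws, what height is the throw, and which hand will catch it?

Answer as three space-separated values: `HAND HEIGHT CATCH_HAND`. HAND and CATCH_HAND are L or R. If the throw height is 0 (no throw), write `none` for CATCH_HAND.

Answer: R 7 L

Derivation:
Beat 5: 5 mod 2 = 1, so hand = R
Throw height = pattern[5 mod 4] = pattern[1] = 7
Lands at beat 5+7=12, 12 mod 2 = 0, so catch hand = L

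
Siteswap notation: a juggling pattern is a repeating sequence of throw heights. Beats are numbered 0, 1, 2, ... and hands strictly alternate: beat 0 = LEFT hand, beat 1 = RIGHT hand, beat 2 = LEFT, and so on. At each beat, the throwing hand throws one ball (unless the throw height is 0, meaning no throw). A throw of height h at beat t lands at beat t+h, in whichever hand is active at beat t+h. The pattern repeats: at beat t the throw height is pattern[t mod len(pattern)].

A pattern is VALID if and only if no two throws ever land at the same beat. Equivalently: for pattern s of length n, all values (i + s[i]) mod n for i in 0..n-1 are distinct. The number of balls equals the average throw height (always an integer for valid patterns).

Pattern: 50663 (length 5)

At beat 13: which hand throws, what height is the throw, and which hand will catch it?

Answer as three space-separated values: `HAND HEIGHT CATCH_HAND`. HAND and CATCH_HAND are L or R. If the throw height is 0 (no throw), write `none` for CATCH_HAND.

Beat 13: 13 mod 2 = 1, so hand = R
Throw height = pattern[13 mod 5] = pattern[3] = 6
Lands at beat 13+6=19, 19 mod 2 = 1, so catch hand = R

Answer: R 6 R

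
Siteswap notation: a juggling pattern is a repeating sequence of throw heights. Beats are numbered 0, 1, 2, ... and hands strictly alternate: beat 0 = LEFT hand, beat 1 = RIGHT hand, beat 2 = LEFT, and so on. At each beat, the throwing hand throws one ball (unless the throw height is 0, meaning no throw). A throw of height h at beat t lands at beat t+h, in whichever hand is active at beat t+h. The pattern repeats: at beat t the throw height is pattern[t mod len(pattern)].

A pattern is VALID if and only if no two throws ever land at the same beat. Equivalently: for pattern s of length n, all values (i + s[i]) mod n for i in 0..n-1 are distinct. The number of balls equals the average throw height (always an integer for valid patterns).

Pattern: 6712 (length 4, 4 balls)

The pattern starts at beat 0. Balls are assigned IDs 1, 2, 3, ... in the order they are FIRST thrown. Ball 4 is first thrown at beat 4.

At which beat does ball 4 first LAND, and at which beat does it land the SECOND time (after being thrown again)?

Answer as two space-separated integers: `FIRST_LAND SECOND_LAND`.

Beat 0 (L): throw ball1 h=6 -> lands@6:L; in-air after throw: [b1@6:L]
Beat 1 (R): throw ball2 h=7 -> lands@8:L; in-air after throw: [b1@6:L b2@8:L]
Beat 2 (L): throw ball3 h=1 -> lands@3:R; in-air after throw: [b3@3:R b1@6:L b2@8:L]
Beat 3 (R): throw ball3 h=2 -> lands@5:R; in-air after throw: [b3@5:R b1@6:L b2@8:L]
Beat 4 (L): throw ball4 h=6 -> lands@10:L; in-air after throw: [b3@5:R b1@6:L b2@8:L b4@10:L]
Beat 5 (R): throw ball3 h=7 -> lands@12:L; in-air after throw: [b1@6:L b2@8:L b4@10:L b3@12:L]
Beat 6 (L): throw ball1 h=1 -> lands@7:R; in-air after throw: [b1@7:R b2@8:L b4@10:L b3@12:L]
Beat 7 (R): throw ball1 h=2 -> lands@9:R; in-air after throw: [b2@8:L b1@9:R b4@10:L b3@12:L]
Beat 8 (L): throw ball2 h=6 -> lands@14:L; in-air after throw: [b1@9:R b4@10:L b3@12:L b2@14:L]
Beat 9 (R): throw ball1 h=7 -> lands@16:L; in-air after throw: [b4@10:L b3@12:L b2@14:L b1@16:L]
Beat 10 (L): throw ball4 h=1 -> lands@11:R; in-air after throw: [b4@11:R b3@12:L b2@14:L b1@16:L]
Beat 11 (R): throw ball4 h=2 -> lands@13:R; in-air after throw: [b3@12:L b4@13:R b2@14:L b1@16:L]
Ball 4: thrown@4 h=6 -> first land @10; rethrown@10 h=1 -> second land @11

Answer: 10 11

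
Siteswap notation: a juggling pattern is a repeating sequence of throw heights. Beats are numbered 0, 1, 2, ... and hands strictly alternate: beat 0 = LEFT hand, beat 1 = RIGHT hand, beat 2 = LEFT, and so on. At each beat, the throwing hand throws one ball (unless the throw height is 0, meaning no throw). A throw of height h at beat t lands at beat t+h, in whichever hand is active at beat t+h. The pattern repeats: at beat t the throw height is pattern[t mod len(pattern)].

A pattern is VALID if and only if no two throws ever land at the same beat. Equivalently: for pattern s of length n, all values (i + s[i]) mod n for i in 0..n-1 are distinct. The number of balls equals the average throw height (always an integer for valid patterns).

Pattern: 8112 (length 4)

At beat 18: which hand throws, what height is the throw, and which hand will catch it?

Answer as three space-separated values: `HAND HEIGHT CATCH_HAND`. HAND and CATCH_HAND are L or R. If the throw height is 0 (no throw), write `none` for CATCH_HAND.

Beat 18: 18 mod 2 = 0, so hand = L
Throw height = pattern[18 mod 4] = pattern[2] = 1
Lands at beat 18+1=19, 19 mod 2 = 1, so catch hand = R

Answer: L 1 R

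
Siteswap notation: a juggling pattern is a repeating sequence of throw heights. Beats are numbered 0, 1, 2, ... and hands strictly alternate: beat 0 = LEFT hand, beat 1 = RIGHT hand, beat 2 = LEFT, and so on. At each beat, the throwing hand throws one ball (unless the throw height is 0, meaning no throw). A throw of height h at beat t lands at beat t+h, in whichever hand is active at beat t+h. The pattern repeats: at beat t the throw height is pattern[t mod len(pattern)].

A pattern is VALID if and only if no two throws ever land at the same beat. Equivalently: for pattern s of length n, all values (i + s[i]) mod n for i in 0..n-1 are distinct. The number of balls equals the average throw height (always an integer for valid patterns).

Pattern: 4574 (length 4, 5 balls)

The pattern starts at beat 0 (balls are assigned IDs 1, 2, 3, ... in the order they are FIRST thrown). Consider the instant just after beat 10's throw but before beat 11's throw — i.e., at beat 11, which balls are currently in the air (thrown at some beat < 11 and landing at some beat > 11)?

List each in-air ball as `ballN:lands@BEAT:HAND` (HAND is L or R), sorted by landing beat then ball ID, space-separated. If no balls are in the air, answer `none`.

Beat 0 (L): throw ball1 h=4 -> lands@4:L; in-air after throw: [b1@4:L]
Beat 1 (R): throw ball2 h=5 -> lands@6:L; in-air after throw: [b1@4:L b2@6:L]
Beat 2 (L): throw ball3 h=7 -> lands@9:R; in-air after throw: [b1@4:L b2@6:L b3@9:R]
Beat 3 (R): throw ball4 h=4 -> lands@7:R; in-air after throw: [b1@4:L b2@6:L b4@7:R b3@9:R]
Beat 4 (L): throw ball1 h=4 -> lands@8:L; in-air after throw: [b2@6:L b4@7:R b1@8:L b3@9:R]
Beat 5 (R): throw ball5 h=5 -> lands@10:L; in-air after throw: [b2@6:L b4@7:R b1@8:L b3@9:R b5@10:L]
Beat 6 (L): throw ball2 h=7 -> lands@13:R; in-air after throw: [b4@7:R b1@8:L b3@9:R b5@10:L b2@13:R]
Beat 7 (R): throw ball4 h=4 -> lands@11:R; in-air after throw: [b1@8:L b3@9:R b5@10:L b4@11:R b2@13:R]
Beat 8 (L): throw ball1 h=4 -> lands@12:L; in-air after throw: [b3@9:R b5@10:L b4@11:R b1@12:L b2@13:R]
Beat 9 (R): throw ball3 h=5 -> lands@14:L; in-air after throw: [b5@10:L b4@11:R b1@12:L b2@13:R b3@14:L]
Beat 10 (L): throw ball5 h=7 -> lands@17:R; in-air after throw: [b4@11:R b1@12:L b2@13:R b3@14:L b5@17:R]
Beat 11 (R): throw ball4 h=4 -> lands@15:R; in-air after throw: [b1@12:L b2@13:R b3@14:L b4@15:R b5@17:R]

Answer: ball1:lands@12:L ball2:lands@13:R ball3:lands@14:L ball5:lands@17:R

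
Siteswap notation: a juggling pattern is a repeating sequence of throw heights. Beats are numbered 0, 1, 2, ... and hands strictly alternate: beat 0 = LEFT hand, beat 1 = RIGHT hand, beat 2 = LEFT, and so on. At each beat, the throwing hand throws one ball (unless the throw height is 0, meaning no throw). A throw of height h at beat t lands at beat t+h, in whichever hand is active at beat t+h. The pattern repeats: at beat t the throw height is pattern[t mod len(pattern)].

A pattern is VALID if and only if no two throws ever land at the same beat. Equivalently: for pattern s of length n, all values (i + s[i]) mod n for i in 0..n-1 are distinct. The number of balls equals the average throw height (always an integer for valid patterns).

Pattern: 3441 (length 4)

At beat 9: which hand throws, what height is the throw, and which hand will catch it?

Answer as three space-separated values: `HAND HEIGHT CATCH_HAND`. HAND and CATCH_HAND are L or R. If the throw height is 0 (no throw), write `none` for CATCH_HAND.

Beat 9: 9 mod 2 = 1, so hand = R
Throw height = pattern[9 mod 4] = pattern[1] = 4
Lands at beat 9+4=13, 13 mod 2 = 1, so catch hand = R

Answer: R 4 R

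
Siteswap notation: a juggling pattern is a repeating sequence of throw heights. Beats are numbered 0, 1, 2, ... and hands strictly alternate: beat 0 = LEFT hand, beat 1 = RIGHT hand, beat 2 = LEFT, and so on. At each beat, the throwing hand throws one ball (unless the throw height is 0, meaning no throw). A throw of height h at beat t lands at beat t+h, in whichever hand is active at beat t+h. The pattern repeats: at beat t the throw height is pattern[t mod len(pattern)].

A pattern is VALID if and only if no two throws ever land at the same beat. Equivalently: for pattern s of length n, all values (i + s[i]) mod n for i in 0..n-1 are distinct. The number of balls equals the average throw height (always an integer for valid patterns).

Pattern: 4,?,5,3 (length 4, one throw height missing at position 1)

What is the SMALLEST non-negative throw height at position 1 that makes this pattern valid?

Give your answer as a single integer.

Answer: 0

Derivation:
i=0: (0 + 4) mod 4 = 0
i=1: s[i]=? (unknown)
i=2: (2 + 5) mod 4 = 3
i=3: (3 + 3) mod 4 = 2
Known residues: [0, 2, 3]; need a permutation of 0..3, so missing residue r = 1
Need (1 + s) mod 4 = 1; smallest s = (1 - 1) mod 4 = 0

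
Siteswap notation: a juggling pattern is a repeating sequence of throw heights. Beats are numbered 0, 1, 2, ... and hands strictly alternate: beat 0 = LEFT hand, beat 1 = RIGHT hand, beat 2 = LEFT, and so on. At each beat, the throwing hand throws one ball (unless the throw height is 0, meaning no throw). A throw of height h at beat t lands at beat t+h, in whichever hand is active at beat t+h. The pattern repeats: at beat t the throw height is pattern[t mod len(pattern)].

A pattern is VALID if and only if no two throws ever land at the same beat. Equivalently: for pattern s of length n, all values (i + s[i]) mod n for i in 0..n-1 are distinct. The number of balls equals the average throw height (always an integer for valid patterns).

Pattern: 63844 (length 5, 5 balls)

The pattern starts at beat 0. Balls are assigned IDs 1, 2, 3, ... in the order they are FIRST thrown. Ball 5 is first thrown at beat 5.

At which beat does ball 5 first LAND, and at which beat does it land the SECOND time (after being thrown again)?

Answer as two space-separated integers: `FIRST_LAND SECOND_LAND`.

Beat 0 (L): throw ball1 h=6 -> lands@6:L; in-air after throw: [b1@6:L]
Beat 1 (R): throw ball2 h=3 -> lands@4:L; in-air after throw: [b2@4:L b1@6:L]
Beat 2 (L): throw ball3 h=8 -> lands@10:L; in-air after throw: [b2@4:L b1@6:L b3@10:L]
Beat 3 (R): throw ball4 h=4 -> lands@7:R; in-air after throw: [b2@4:L b1@6:L b4@7:R b3@10:L]
Beat 4 (L): throw ball2 h=4 -> lands@8:L; in-air after throw: [b1@6:L b4@7:R b2@8:L b3@10:L]
Beat 5 (R): throw ball5 h=6 -> lands@11:R; in-air after throw: [b1@6:L b4@7:R b2@8:L b3@10:L b5@11:R]
Beat 6 (L): throw ball1 h=3 -> lands@9:R; in-air after throw: [b4@7:R b2@8:L b1@9:R b3@10:L b5@11:R]
Beat 7 (R): throw ball4 h=8 -> lands@15:R; in-air after throw: [b2@8:L b1@9:R b3@10:L b5@11:R b4@15:R]
Beat 8 (L): throw ball2 h=4 -> lands@12:L; in-air after throw: [b1@9:R b3@10:L b5@11:R b2@12:L b4@15:R]
Beat 9 (R): throw ball1 h=4 -> lands@13:R; in-air after throw: [b3@10:L b5@11:R b2@12:L b1@13:R b4@15:R]
Beat 10 (L): throw ball3 h=6 -> lands@16:L; in-air after throw: [b5@11:R b2@12:L b1@13:R b4@15:R b3@16:L]
Beat 11 (R): throw ball5 h=3 -> lands@14:L; in-air after throw: [b2@12:L b1@13:R b5@14:L b4@15:R b3@16:L]
Beat 12 (L): throw ball2 h=8 -> lands@20:L; in-air after throw: [b1@13:R b5@14:L b4@15:R b3@16:L b2@20:L]
Beat 13 (R): throw ball1 h=4 -> lands@17:R; in-air after throw: [b5@14:L b4@15:R b3@16:L b1@17:R b2@20:L]
Beat 14 (L): throw ball5 h=4 -> lands@18:L; in-air after throw: [b4@15:R b3@16:L b1@17:R b5@18:L b2@20:L]
Ball 5: thrown@5 h=6 -> first land @11; rethrown@11 h=3 -> second land @14

Answer: 11 14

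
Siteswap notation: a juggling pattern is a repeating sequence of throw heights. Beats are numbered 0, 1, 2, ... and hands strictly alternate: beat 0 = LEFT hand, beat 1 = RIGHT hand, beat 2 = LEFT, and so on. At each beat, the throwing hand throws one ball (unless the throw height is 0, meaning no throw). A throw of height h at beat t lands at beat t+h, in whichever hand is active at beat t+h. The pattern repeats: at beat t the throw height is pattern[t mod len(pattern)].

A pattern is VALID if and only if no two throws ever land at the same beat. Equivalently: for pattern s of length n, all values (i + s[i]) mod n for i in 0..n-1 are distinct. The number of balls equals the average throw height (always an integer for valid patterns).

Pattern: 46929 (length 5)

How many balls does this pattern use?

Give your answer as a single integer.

Answer: 6

Derivation:
Pattern = [4, 6, 9, 2, 9], length n = 5
  position 0: throw height = 4, running sum = 4
  position 1: throw height = 6, running sum = 10
  position 2: throw height = 9, running sum = 19
  position 3: throw height = 2, running sum = 21
  position 4: throw height = 9, running sum = 30
Total sum = 30; balls = sum / n = 30 / 5 = 6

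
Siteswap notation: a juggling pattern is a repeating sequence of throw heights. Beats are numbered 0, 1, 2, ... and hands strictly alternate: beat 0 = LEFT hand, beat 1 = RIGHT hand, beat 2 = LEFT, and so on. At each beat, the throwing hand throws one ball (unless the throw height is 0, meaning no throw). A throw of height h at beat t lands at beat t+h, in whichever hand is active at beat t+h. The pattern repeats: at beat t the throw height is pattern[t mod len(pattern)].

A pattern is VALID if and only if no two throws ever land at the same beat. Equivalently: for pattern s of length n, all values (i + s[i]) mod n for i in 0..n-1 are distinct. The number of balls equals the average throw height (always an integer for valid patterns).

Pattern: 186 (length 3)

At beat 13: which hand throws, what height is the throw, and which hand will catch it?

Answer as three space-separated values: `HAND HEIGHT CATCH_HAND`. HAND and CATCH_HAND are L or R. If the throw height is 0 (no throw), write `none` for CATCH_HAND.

Beat 13: 13 mod 2 = 1, so hand = R
Throw height = pattern[13 mod 3] = pattern[1] = 8
Lands at beat 13+8=21, 21 mod 2 = 1, so catch hand = R

Answer: R 8 R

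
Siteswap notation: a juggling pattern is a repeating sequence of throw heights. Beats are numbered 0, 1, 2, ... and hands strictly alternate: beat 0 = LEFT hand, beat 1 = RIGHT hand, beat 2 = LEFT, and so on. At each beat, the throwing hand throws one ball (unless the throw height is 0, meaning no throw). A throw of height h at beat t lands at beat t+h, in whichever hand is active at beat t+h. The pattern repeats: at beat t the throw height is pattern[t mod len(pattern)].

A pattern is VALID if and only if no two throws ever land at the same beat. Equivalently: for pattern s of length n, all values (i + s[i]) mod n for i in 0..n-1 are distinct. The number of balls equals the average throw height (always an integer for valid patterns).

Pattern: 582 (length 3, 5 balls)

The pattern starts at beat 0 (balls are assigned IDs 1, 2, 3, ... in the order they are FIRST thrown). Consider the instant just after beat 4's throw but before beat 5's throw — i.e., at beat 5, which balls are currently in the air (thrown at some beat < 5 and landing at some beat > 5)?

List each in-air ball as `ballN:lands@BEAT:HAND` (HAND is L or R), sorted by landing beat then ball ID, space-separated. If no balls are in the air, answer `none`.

Beat 0 (L): throw ball1 h=5 -> lands@5:R; in-air after throw: [b1@5:R]
Beat 1 (R): throw ball2 h=8 -> lands@9:R; in-air after throw: [b1@5:R b2@9:R]
Beat 2 (L): throw ball3 h=2 -> lands@4:L; in-air after throw: [b3@4:L b1@5:R b2@9:R]
Beat 3 (R): throw ball4 h=5 -> lands@8:L; in-air after throw: [b3@4:L b1@5:R b4@8:L b2@9:R]
Beat 4 (L): throw ball3 h=8 -> lands@12:L; in-air after throw: [b1@5:R b4@8:L b2@9:R b3@12:L]
Beat 5 (R): throw ball1 h=2 -> lands@7:R; in-air after throw: [b1@7:R b4@8:L b2@9:R b3@12:L]

Answer: ball4:lands@8:L ball2:lands@9:R ball3:lands@12:L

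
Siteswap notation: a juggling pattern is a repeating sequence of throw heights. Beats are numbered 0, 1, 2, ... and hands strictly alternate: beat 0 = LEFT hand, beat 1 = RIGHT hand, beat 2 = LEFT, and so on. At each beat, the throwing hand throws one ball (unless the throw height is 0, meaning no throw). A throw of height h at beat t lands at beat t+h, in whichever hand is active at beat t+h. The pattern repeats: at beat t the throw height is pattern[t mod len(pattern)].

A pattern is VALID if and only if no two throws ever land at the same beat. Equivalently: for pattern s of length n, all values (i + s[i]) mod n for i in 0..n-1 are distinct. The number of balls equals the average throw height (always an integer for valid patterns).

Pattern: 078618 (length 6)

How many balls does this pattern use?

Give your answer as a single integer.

Pattern = [0, 7, 8, 6, 1, 8], length n = 6
  position 0: throw height = 0, running sum = 0
  position 1: throw height = 7, running sum = 7
  position 2: throw height = 8, running sum = 15
  position 3: throw height = 6, running sum = 21
  position 4: throw height = 1, running sum = 22
  position 5: throw height = 8, running sum = 30
Total sum = 30; balls = sum / n = 30 / 6 = 5

Answer: 5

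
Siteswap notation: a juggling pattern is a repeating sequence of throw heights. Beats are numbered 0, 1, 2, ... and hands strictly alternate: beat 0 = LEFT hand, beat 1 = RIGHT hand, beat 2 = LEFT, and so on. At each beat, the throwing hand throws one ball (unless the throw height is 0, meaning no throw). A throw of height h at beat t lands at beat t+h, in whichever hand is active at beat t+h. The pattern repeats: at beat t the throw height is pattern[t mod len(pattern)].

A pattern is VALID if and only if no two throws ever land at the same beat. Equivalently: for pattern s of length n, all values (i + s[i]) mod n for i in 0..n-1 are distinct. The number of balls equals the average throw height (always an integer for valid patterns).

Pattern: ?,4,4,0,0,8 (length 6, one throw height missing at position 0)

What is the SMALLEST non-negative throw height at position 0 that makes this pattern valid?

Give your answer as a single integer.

i=0: s[i]=? (unknown)
i=1: (1 + 4) mod 6 = 5
i=2: (2 + 4) mod 6 = 0
i=3: (3 + 0) mod 6 = 3
i=4: (4 + 0) mod 6 = 4
i=5: (5 + 8) mod 6 = 1
Known residues: [0, 1, 3, 4, 5]; need a permutation of 0..5, so missing residue r = 2
Need (0 + s) mod 6 = 2; smallest s = (2 - 0) mod 6 = 2

Answer: 2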